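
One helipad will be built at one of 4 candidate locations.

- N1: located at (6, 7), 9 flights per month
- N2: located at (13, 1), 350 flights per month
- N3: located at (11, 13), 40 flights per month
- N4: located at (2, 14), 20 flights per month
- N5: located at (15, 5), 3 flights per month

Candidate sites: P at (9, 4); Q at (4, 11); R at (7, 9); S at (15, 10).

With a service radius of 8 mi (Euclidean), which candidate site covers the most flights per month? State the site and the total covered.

Coverage radius r = 8 mi; a point is covered iff (Δx)²+(Δy)² ≤ 8² = 64.
  P (9, 4): covers {N1, N2, N5} → 362
  Q (4, 11): covers {N1, N3, N4} → 69
  R (7, 9): covers {N1, N3, N4} → 69
  S (15, 10): covers {N3, N5} → 43
Maximum coverage at P: 362 flights per month.

P, covering 362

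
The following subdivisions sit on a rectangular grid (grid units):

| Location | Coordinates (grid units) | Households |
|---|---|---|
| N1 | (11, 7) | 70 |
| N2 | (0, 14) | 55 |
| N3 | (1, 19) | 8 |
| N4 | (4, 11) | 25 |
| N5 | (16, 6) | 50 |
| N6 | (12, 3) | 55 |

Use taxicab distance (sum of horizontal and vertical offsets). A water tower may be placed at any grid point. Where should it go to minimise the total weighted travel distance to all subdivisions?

Manhattan distance separates: Σwᵢ(|x−xᵢ|+|y−yᵢ|) = Σwᵢ|x−xᵢ| + Σwᵢ|y−yᵢ|, so x and y are optimised independently as 1-D weighted medians.
Total weight W = 263; half = 131.5.
x-coordinate, sorted with cumulative weight:
  x=0 (N2, w=55) cum 55
  x=1 (N3, w=8) cum 63
  x=4 (N4, w=25) cum 88
  x=11 (N1, w=70) cum 158  ← median
  x=12 (N6, w=55) cum 213
  x=16 (N5, w=50) cum 263
⇒ x* = 11
y-coordinate, sorted with cumulative weight:
  y=3 (N6, w=55) cum 55
  y=6 (N5, w=50) cum 105
  y=7 (N1, w=70) cum 175  ← median
  y=11 (N4, w=25) cum 200
  y=14 (N2, w=55) cum 255
  y=19 (N3, w=8) cum 263
⇒ y* = 7

(11, 7)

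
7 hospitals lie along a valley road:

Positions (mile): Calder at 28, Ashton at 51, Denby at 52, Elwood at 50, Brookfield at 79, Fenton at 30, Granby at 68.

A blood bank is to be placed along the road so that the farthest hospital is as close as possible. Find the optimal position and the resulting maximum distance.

The 1-center on a line is the midpoint of the two extreme points: leftmost at 28, rightmost at 79.
Optimal location = (28 + 79)/2 = 53.5; maximum distance = (79 − 28)/2 = 25.5.

location 53.5, max distance 25.5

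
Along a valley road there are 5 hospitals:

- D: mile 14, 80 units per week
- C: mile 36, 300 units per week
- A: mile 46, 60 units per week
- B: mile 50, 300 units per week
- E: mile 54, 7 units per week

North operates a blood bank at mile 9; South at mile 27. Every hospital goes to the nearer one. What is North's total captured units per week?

80

The indifferent point is the midpoint (9+27)/2 = 18; hospitals left of it (closer to North at 9) go to North, those right go to South.
  D at 14 (w=80) → North
  C at 36 (w=300) → South
  A at 46 (w=60) → South
  B at 50 (w=300) → South
  E at 54 (w=7) → South
North captures 80; South captures 667.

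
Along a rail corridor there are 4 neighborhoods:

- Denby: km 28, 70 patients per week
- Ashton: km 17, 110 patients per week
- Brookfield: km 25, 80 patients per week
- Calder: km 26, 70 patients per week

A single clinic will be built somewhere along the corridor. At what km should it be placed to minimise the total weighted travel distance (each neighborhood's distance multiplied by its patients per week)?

x = 25

For a sum of weighted absolute distances on a line, the optimum is the weighted median (not the mean). Total weight W = 330; half-weight = 165.
Sort by position and accumulate weight:
  km 17 (Ashton, w=110) → cum 110
  km 25 (Brookfield, w=80) → cum 190  ≥ 165 → median here
  km 26 (Calder, w=70) → cum 260
  km 28 (Denby, w=70) → cum 330
Optimal location: km 25.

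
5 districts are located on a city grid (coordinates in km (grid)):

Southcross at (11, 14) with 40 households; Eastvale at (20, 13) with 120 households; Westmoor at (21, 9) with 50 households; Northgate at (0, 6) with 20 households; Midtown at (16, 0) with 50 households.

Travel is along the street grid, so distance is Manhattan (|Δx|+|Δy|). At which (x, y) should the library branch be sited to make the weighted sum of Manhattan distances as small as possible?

(20, 13)

Manhattan distance separates: Σwᵢ(|x−xᵢ|+|y−yᵢ|) = Σwᵢ|x−xᵢ| + Σwᵢ|y−yᵢ|, so x and y are optimised independently as 1-D weighted medians.
Total weight W = 280; half = 140.
x-coordinate, sorted with cumulative weight:
  x=0 (Northgate, w=20) cum 20
  x=11 (Southcross, w=40) cum 60
  x=16 (Midtown, w=50) cum 110
  x=20 (Eastvale, w=120) cum 230  ← median
  x=21 (Westmoor, w=50) cum 280
⇒ x* = 20
y-coordinate, sorted with cumulative weight:
  y=0 (Midtown, w=50) cum 50
  y=6 (Northgate, w=20) cum 70
  y=9 (Westmoor, w=50) cum 120
  y=13 (Eastvale, w=120) cum 240  ← median
  y=14 (Southcross, w=40) cum 280
⇒ y* = 13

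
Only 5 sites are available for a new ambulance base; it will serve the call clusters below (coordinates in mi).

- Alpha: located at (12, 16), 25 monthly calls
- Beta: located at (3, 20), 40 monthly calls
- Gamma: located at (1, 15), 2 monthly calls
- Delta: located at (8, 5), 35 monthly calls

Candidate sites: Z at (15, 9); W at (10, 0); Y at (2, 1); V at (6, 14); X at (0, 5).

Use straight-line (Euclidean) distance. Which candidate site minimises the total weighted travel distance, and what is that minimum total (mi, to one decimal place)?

V, total 759.3 mi

Total weighted distance at each candidate:
  Z (15, 9): total = 1154.2
  W (10, 0): total = 1474.2
  Y (2, 1): total = 1492.2
  V (6, 14): total = 759.3
  X (0, 5): total = 1319.0
Minimum is at V with total 759.3 mi.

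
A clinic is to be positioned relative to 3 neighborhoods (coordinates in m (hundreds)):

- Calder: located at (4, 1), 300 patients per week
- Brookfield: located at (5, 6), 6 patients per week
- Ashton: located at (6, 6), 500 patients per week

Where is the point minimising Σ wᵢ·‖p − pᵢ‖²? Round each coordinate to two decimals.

The minimiser of Σwᵢ‖p−pᵢ‖² is the weighted centroid p* = (Σwᵢpᵢ)/(Σwᵢ).
Σwᵢ = 806.
Σwᵢxᵢ = 300·4 + 6·5 + 500·6 = 4230.
Σwᵢyᵢ = 300·1 + 6·6 + 500·6 = 3336.
x* = 4230/806 = 5.25, y* = 3336/806 = 4.14.

(5.25, 4.14)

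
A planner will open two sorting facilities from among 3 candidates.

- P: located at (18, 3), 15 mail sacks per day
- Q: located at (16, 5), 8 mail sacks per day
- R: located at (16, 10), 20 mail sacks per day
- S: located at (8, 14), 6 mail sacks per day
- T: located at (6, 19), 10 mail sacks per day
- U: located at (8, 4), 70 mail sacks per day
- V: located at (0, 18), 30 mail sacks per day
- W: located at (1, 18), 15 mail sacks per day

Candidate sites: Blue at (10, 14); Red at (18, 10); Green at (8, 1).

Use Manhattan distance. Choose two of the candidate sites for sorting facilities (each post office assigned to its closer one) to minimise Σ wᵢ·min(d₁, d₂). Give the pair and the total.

Evaluate every pair (each demand assigned to the nearer of the two):
  {Blue, Green}: total = 1403
  {Blue, Red}: total = 1758
  {Red, Green}: total = 1799
Best pair: {Blue, Green} with total 1403.

{Blue, Green}, total 1403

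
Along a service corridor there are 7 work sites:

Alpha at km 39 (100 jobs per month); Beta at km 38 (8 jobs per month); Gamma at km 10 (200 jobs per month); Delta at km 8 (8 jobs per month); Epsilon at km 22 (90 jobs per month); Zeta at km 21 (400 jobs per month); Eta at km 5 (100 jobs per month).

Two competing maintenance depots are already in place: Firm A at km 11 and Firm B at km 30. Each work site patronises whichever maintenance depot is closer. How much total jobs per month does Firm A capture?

The indifferent point is the midpoint (11+30)/2 = 20.5; work sites left of it (closer to Firm A at 11) go to Firm A, those right go to Firm B.
  Eta at 5 (w=100) → Firm A
  Delta at 8 (w=8) → Firm A
  Gamma at 10 (w=200) → Firm A
  Zeta at 21 (w=400) → Firm B
  Epsilon at 22 (w=90) → Firm B
  Beta at 38 (w=8) → Firm B
  Alpha at 39 (w=100) → Firm B
Firm A captures 308; Firm B captures 598.

308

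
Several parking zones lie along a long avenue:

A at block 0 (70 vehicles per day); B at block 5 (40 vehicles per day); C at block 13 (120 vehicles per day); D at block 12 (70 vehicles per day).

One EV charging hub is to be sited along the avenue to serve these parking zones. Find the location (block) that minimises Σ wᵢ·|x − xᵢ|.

x = 12

For a sum of weighted absolute distances on a line, the optimum is the weighted median (not the mean). Total weight W = 300; half-weight = 150.
Sort by position and accumulate weight:
  block 0 (A, w=70) → cum 70
  block 5 (B, w=40) → cum 110
  block 12 (D, w=70) → cum 180  ≥ 150 → median here
  block 13 (C, w=120) → cum 300
Optimal location: block 12.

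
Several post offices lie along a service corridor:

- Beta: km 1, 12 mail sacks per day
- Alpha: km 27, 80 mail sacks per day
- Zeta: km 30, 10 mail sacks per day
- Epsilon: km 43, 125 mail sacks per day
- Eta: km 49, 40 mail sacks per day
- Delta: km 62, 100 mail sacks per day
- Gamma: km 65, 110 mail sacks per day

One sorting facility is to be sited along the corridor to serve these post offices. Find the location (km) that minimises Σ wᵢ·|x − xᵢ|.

x = 49

For a sum of weighted absolute distances on a line, the optimum is the weighted median (not the mean). Total weight W = 477; half-weight = 238.5.
Sort by position and accumulate weight:
  km 1 (Beta, w=12) → cum 12
  km 27 (Alpha, w=80) → cum 92
  km 30 (Zeta, w=10) → cum 102
  km 43 (Epsilon, w=125) → cum 227
  km 49 (Eta, w=40) → cum 267  ≥ 238.5 → median here
  km 62 (Delta, w=100) → cum 367
  km 65 (Gamma, w=110) → cum 477
Optimal location: km 49.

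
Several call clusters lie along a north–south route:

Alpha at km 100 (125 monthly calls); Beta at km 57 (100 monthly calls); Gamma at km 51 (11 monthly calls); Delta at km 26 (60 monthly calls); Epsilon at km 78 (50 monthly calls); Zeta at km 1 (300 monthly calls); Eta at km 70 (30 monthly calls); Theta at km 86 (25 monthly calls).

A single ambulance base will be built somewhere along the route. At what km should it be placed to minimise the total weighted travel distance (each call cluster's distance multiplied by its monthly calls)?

For a sum of weighted absolute distances on a line, the optimum is the weighted median (not the mean). Total weight W = 701; half-weight = 350.5.
Sort by position and accumulate weight:
  km 1 (Zeta, w=300) → cum 300
  km 26 (Delta, w=60) → cum 360  ≥ 350.5 → median here
  km 51 (Gamma, w=11) → cum 371
  km 57 (Beta, w=100) → cum 471
  km 70 (Eta, w=30) → cum 501
  km 78 (Epsilon, w=50) → cum 551
  km 86 (Theta, w=25) → cum 576
  km 100 (Alpha, w=125) → cum 701
Optimal location: km 26.

x = 26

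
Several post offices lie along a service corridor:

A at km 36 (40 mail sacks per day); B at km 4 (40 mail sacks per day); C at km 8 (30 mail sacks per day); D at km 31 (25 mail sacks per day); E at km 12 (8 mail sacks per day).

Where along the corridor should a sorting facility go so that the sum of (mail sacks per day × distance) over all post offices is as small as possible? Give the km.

For a sum of weighted absolute distances on a line, the optimum is the weighted median (not the mean). Total weight W = 143; half-weight = 71.5.
Sort by position and accumulate weight:
  km 4 (B, w=40) → cum 40
  km 8 (C, w=30) → cum 70
  km 12 (E, w=8) → cum 78  ≥ 71.5 → median here
  km 31 (D, w=25) → cum 103
  km 36 (A, w=40) → cum 143
Optimal location: km 12.

x = 12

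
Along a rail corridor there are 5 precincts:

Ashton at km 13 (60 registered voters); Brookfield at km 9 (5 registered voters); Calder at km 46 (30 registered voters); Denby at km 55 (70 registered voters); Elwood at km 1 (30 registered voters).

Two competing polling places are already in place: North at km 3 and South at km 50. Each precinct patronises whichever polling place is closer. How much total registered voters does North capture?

The indifferent point is the midpoint (3+50)/2 = 26.5; precincts left of it (closer to North at 3) go to North, those right go to South.
  Elwood at 1 (w=30) → North
  Brookfield at 9 (w=5) → North
  Ashton at 13 (w=60) → North
  Calder at 46 (w=30) → South
  Denby at 55 (w=70) → South
North captures 95; South captures 100.

95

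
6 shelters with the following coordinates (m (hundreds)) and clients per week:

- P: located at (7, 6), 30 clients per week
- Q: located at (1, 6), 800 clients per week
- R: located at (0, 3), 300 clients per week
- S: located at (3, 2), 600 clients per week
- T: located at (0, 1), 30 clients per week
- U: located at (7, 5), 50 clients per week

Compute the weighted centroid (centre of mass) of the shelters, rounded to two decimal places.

The minimiser of Σwᵢ‖p−pᵢ‖² is the weighted centroid p* = (Σwᵢpᵢ)/(Σwᵢ).
Σwᵢ = 1810.
Σwᵢxᵢ = 30·7 + 800·1 + 300·0 + 600·3 + 30·0 + 50·7 = 3160.
Σwᵢyᵢ = 30·6 + 800·6 + 300·3 + 600·2 + 30·1 + 50·5 = 7360.
x* = 3160/1810 = 1.75, y* = 7360/1810 = 4.07.

(1.75, 4.07)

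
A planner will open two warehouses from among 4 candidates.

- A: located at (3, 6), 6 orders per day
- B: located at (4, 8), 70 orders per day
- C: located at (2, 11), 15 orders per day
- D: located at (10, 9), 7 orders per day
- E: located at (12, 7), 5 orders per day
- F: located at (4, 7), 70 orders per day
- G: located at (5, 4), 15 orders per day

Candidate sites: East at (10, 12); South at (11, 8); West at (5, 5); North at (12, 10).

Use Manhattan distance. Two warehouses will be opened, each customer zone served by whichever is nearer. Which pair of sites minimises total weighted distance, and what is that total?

{South, West}, total 682

Evaluate every pair (each demand assigned to the nearer of the two):
  {South, West}: total = 682
  {West, North}: total = 694
  {East, West}: total = 714
  {East, South}: total = 1419
  {South, North}: total = 1449
  {East, North}: total = 1914
Best pair: {South, West} with total 682.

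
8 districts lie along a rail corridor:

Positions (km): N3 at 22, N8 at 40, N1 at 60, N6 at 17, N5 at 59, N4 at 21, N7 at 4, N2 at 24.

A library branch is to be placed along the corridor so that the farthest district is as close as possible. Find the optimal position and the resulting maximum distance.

The 1-center on a line is the midpoint of the two extreme points: leftmost at 4, rightmost at 60.
Optimal location = (4 + 60)/2 = 32; maximum distance = (60 − 4)/2 = 28.

location 32, max distance 28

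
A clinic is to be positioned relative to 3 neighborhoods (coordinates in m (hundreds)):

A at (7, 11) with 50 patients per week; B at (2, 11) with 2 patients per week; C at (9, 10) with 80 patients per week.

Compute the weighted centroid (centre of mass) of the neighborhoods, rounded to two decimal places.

(8.14, 10.39)

The minimiser of Σwᵢ‖p−pᵢ‖² is the weighted centroid p* = (Σwᵢpᵢ)/(Σwᵢ).
Σwᵢ = 132.
Σwᵢxᵢ = 50·7 + 2·2 + 80·9 = 1074.
Σwᵢyᵢ = 50·11 + 2·11 + 80·10 = 1372.
x* = 1074/132 = 8.14, y* = 1372/132 = 10.39.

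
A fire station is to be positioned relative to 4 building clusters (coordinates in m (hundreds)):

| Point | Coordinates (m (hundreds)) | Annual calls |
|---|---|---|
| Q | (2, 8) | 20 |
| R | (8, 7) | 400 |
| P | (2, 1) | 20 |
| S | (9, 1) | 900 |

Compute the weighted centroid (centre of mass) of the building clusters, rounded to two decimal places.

The minimiser of Σwᵢ‖p−pᵢ‖² is the weighted centroid p* = (Σwᵢpᵢ)/(Σwᵢ).
Σwᵢ = 1340.
Σwᵢxᵢ = 20·2 + 400·8 + 20·2 + 900·9 = 11380.
Σwᵢyᵢ = 20·8 + 400·7 + 20·1 + 900·1 = 3880.
x* = 11380/1340 = 8.49, y* = 3880/1340 = 2.90.

(8.49, 2.90)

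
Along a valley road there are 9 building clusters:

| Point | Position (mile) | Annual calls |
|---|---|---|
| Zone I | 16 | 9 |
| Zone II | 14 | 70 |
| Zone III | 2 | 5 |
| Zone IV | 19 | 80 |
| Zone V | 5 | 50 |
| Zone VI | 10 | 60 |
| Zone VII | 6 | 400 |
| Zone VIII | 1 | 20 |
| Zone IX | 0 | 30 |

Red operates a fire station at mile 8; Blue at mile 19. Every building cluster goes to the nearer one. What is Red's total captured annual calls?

565

The indifferent point is the midpoint (8+19)/2 = 13.5; building clusters left of it (closer to Red at 8) go to Red, those right go to Blue.
  Zone IX at 0 (w=30) → Red
  Zone VIII at 1 (w=20) → Red
  Zone III at 2 (w=5) → Red
  Zone V at 5 (w=50) → Red
  Zone VII at 6 (w=400) → Red
  Zone VI at 10 (w=60) → Red
  Zone II at 14 (w=70) → Blue
  Zone I at 16 (w=9) → Blue
  Zone IV at 19 (w=80) → Blue
Red captures 565; Blue captures 159.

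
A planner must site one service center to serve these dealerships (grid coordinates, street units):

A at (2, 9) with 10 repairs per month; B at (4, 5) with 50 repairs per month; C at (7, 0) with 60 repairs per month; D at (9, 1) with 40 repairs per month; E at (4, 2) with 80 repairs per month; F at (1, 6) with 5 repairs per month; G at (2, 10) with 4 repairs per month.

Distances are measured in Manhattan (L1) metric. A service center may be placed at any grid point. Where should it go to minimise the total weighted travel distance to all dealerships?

(4, 2)

Manhattan distance separates: Σwᵢ(|x−xᵢ|+|y−yᵢ|) = Σwᵢ|x−xᵢ| + Σwᵢ|y−yᵢ|, so x and y are optimised independently as 1-D weighted medians.
Total weight W = 249; half = 124.5.
x-coordinate, sorted with cumulative weight:
  x=1 (F, w=5) cum 5
  x=2 (A, w=10) cum 15
  x=2 (G, w=4) cum 19
  x=4 (B, w=50) cum 69
  x=4 (E, w=80) cum 149  ← median
  x=7 (C, w=60) cum 209
  x=9 (D, w=40) cum 249
⇒ x* = 4
y-coordinate, sorted with cumulative weight:
  y=0 (C, w=60) cum 60
  y=1 (D, w=40) cum 100
  y=2 (E, w=80) cum 180  ← median
  y=5 (B, w=50) cum 230
  y=6 (F, w=5) cum 235
  y=9 (A, w=10) cum 245
  y=10 (G, w=4) cum 249
⇒ y* = 2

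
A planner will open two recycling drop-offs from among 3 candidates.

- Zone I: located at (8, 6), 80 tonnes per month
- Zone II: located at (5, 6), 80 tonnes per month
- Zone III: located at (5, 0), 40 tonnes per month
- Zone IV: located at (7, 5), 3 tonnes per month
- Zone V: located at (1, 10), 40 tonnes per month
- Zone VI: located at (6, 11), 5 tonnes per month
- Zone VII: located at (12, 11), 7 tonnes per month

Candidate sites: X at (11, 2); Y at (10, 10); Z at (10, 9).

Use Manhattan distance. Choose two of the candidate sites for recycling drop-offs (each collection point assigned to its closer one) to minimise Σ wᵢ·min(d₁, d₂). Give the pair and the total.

Evaluate every pair (each demand assigned to the nearer of the two):
  {X, Z}: total = 1839
  {X, Y}: total = 1947
  {Y, Z}: total = 2027
Best pair: {X, Z} with total 1839.

{X, Z}, total 1839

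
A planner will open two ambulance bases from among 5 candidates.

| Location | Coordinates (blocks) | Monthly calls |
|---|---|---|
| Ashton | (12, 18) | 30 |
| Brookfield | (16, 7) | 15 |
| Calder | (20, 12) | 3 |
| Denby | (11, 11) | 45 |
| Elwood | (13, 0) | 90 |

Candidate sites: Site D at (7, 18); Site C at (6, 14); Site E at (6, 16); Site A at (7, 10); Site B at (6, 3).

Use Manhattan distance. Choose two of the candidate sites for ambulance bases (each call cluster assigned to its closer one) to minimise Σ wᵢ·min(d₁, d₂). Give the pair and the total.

Evaluate every pair (each demand assigned to the nearer of the two):
  {Site A, Site B}: total = 1740
  {Site D, Site B}: total = 1812
  {Site C, Site B}: total = 1818
  {Site E, Site B}: total = 1854
  {Site D, Site A}: total = 2040
  {Site E, Site A}: total = 2130
  {Site C, Site A}: total = 2190
  {Site D, Site C}: total = 2703
  {Site C, Site E}: total = 2793
  {Site D, Site E}: total = 3009
Best pair: {Site A, Site B} with total 1740.

{Site A, Site B}, total 1740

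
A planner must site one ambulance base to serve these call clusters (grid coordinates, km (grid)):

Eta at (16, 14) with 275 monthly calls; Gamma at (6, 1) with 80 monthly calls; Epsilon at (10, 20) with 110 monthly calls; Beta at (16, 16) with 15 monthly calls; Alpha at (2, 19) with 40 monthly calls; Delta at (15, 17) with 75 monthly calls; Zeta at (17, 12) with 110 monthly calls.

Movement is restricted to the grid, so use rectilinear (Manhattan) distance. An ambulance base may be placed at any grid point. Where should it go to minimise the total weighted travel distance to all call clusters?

(16, 14)

Manhattan distance separates: Σwᵢ(|x−xᵢ|+|y−yᵢ|) = Σwᵢ|x−xᵢ| + Σwᵢ|y−yᵢ|, so x and y are optimised independently as 1-D weighted medians.
Total weight W = 705; half = 352.5.
x-coordinate, sorted with cumulative weight:
  x=2 (Alpha, w=40) cum 40
  x=6 (Gamma, w=80) cum 120
  x=10 (Epsilon, w=110) cum 230
  x=15 (Delta, w=75) cum 305
  x=16 (Eta, w=275) cum 580  ← median
  x=16 (Beta, w=15) cum 595
  x=17 (Zeta, w=110) cum 705
⇒ x* = 16
y-coordinate, sorted with cumulative weight:
  y=1 (Gamma, w=80) cum 80
  y=12 (Zeta, w=110) cum 190
  y=14 (Eta, w=275) cum 465  ← median
  y=16 (Beta, w=15) cum 480
  y=17 (Delta, w=75) cum 555
  y=19 (Alpha, w=40) cum 595
  y=20 (Epsilon, w=110) cum 705
⇒ y* = 14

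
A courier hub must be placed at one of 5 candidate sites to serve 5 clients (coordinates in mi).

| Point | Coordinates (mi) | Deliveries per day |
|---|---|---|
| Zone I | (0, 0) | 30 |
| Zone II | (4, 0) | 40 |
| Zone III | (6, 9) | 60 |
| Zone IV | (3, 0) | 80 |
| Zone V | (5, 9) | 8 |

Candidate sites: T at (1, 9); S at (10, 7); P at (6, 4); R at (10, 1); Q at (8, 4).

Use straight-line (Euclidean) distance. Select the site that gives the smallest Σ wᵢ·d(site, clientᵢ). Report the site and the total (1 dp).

P, total 1136.0 mi

Total weighted distance at each candidate:
  T (1, 9): total = 1720.7
  S (10, 7): total = 1838.3
  P (6, 4): total = 1136.0
  R (10, 1): total = 1722.6
  Q (8, 4): total = 1376.6
Minimum is at P with total 1136.0 mi.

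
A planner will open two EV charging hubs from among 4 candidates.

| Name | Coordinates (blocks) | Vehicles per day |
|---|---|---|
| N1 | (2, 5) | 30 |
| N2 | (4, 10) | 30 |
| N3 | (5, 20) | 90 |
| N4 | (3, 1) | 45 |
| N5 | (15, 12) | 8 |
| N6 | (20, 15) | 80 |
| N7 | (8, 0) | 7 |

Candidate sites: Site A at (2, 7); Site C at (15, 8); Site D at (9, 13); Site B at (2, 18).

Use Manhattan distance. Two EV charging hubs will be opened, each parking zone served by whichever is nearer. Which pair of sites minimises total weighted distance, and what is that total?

{Site A, Site D}, total 2702

Evaluate every pair (each demand assigned to the nearer of the two):
  {Site A, Site D}: total = 2702
  {Site A, Site B}: total = 2890
  {Site C, Site B}: total = 3047
  {Site A, Site C}: total = 3048
  {Site D, Site B}: total = 3084
  {Site C, Site D}: total = 3580
Best pair: {Site A, Site D} with total 2702.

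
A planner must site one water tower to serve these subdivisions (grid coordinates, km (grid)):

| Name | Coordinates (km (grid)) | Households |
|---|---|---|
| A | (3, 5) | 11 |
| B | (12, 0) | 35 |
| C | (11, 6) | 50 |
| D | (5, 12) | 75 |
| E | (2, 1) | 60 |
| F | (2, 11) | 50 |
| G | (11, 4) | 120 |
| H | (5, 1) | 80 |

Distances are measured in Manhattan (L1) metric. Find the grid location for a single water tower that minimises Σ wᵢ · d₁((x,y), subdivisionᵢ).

(5, 4)

Manhattan distance separates: Σwᵢ(|x−xᵢ|+|y−yᵢ|) = Σwᵢ|x−xᵢ| + Σwᵢ|y−yᵢ|, so x and y are optimised independently as 1-D weighted medians.
Total weight W = 481; half = 240.5.
x-coordinate, sorted with cumulative weight:
  x=2 (E, w=60) cum 60
  x=2 (F, w=50) cum 110
  x=3 (A, w=11) cum 121
  x=5 (D, w=75) cum 196
  x=5 (H, w=80) cum 276  ← median
  x=11 (C, w=50) cum 326
  x=11 (G, w=120) cum 446
  x=12 (B, w=35) cum 481
⇒ x* = 5
y-coordinate, sorted with cumulative weight:
  y=0 (B, w=35) cum 35
  y=1 (E, w=60) cum 95
  y=1 (H, w=80) cum 175
  y=4 (G, w=120) cum 295  ← median
  y=5 (A, w=11) cum 306
  y=6 (C, w=50) cum 356
  y=11 (F, w=50) cum 406
  y=12 (D, w=75) cum 481
⇒ y* = 4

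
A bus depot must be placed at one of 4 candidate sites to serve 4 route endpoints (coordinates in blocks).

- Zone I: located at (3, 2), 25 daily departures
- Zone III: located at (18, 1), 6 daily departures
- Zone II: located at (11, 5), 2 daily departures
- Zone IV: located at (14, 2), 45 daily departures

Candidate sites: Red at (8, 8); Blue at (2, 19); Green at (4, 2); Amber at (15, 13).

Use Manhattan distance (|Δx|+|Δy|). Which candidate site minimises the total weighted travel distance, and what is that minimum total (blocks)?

Total weighted distance at each candidate:
  Red (8, 8): total = 929
  Blue (2, 19): total = 2005
  Green (4, 2): total = 585
  Amber (15, 13): total = 1229
Minimum is at Green with total 585 blocks.

Green, total 585 blocks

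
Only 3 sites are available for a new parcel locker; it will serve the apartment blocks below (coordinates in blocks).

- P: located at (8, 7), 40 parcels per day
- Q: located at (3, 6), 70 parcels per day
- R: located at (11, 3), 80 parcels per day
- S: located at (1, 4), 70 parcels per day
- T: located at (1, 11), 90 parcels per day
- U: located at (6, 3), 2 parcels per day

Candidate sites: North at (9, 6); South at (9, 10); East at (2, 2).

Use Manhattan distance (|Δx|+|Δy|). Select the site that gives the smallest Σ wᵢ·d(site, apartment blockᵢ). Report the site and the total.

East, total 2710 blocks

Total weighted distance at each candidate:
  North (9, 6): total = 2782
  South (9, 10): total = 3390
  East (2, 2): total = 2710
Minimum is at East with total 2710 blocks.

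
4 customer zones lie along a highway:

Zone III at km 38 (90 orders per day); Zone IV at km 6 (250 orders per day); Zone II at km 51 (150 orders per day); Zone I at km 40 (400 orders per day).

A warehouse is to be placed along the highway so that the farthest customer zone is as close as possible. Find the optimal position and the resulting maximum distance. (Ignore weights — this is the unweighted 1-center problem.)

location 28.5, max distance 22.5

The 1-center on a line is the midpoint of the two extreme points: leftmost at 6, rightmost at 51.
Optimal location = (6 + 51)/2 = 28.5; maximum distance = (51 − 6)/2 = 22.5.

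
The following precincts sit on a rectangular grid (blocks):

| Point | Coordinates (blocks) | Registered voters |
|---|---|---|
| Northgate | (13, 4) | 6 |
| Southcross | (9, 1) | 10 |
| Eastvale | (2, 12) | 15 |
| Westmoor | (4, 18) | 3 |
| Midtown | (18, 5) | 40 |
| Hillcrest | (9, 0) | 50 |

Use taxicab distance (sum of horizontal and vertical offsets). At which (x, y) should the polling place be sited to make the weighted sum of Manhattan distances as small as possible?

(9, 4)

Manhattan distance separates: Σwᵢ(|x−xᵢ|+|y−yᵢ|) = Σwᵢ|x−xᵢ| + Σwᵢ|y−yᵢ|, so x and y are optimised independently as 1-D weighted medians.
Total weight W = 124; half = 62.
x-coordinate, sorted with cumulative weight:
  x=2 (Eastvale, w=15) cum 15
  x=4 (Westmoor, w=3) cum 18
  x=9 (Southcross, w=10) cum 28
  x=9 (Hillcrest, w=50) cum 78  ← median
  x=13 (Northgate, w=6) cum 84
  x=18 (Midtown, w=40) cum 124
⇒ x* = 9
y-coordinate, sorted with cumulative weight:
  y=0 (Hillcrest, w=50) cum 50
  y=1 (Southcross, w=10) cum 60
  y=4 (Northgate, w=6) cum 66  ← median
  y=5 (Midtown, w=40) cum 106
  y=12 (Eastvale, w=15) cum 121
  y=18 (Westmoor, w=3) cum 124
⇒ y* = 4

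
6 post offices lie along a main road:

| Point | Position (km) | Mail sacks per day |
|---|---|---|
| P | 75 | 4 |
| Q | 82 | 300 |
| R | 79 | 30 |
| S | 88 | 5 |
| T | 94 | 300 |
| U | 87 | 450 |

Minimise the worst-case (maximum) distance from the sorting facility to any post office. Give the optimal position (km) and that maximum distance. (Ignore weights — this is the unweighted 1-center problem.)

location 84.5, max distance 9.5

The 1-center on a line is the midpoint of the two extreme points: leftmost at 75, rightmost at 94.
Optimal location = (75 + 94)/2 = 84.5; maximum distance = (94 − 75)/2 = 9.5.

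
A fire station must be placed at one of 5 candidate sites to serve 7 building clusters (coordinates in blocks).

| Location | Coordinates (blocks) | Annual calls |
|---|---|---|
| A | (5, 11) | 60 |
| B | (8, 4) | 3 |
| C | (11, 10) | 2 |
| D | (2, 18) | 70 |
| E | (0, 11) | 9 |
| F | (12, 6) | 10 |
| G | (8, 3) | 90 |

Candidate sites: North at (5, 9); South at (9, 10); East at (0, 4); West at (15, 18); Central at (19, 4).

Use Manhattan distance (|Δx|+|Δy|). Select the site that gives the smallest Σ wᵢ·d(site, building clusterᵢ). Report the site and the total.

North, total 1971 blocks

Total weighted distance at each candidate:
  North (5, 9): total = 1971
  South (9, 10): total = 2255
  East (0, 4): total = 2911
  West (15, 18): total = 4345
  Central (19, 4): total = 4895
Minimum is at North with total 1971 blocks.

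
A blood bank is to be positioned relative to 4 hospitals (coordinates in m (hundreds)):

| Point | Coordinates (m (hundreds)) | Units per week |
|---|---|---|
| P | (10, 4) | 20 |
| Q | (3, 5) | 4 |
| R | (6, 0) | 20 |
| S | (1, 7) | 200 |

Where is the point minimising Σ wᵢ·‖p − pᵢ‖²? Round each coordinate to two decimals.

The minimiser of Σwᵢ‖p−pᵢ‖² is the weighted centroid p* = (Σwᵢpᵢ)/(Σwᵢ).
Σwᵢ = 244.
Σwᵢxᵢ = 20·10 + 4·3 + 20·6 + 200·1 = 532.
Σwᵢyᵢ = 20·4 + 4·5 + 20·0 + 200·7 = 1500.
x* = 532/244 = 2.18, y* = 1500/244 = 6.15.

(2.18, 6.15)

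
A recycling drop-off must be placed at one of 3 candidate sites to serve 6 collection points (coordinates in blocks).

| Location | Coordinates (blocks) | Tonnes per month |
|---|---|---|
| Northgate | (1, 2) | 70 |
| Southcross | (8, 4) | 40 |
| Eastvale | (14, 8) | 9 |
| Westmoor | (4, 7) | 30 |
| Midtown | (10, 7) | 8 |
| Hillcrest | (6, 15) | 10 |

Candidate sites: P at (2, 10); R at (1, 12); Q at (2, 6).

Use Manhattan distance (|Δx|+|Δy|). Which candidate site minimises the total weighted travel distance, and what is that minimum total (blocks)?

Total weighted distance at each candidate:
  P (2, 10): total = 1564
  R (1, 12): total = 1885
  Q (2, 6): total = 1088
Minimum is at Q with total 1088 blocks.

Q, total 1088 blocks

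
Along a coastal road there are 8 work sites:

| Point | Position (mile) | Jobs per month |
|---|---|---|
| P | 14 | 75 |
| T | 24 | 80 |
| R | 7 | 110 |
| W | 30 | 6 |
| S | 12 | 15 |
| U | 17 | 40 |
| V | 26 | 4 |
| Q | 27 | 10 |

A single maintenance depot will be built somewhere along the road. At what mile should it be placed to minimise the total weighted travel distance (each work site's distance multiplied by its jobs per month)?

x = 14

For a sum of weighted absolute distances on a line, the optimum is the weighted median (not the mean). Total weight W = 340; half-weight = 170.
Sort by position and accumulate weight:
  mile 7 (R, w=110) → cum 110
  mile 12 (S, w=15) → cum 125
  mile 14 (P, w=75) → cum 200  ≥ 170 → median here
  mile 17 (U, w=40) → cum 240
  mile 24 (T, w=80) → cum 320
  mile 26 (V, w=4) → cum 324
  mile 27 (Q, w=10) → cum 334
  mile 30 (W, w=6) → cum 340
Optimal location: mile 14.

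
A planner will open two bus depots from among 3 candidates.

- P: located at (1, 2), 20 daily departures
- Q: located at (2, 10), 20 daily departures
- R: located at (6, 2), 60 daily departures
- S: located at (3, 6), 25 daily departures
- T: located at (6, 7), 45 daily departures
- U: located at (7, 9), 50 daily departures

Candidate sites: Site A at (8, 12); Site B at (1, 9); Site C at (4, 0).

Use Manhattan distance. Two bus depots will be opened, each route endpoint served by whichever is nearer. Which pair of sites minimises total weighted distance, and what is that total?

Evaluate every pair (each demand assigned to the nearer of the two):
  {Site B, Site C}: total = 1120
  {Site A, Site C}: total = 1190
  {Site A, Site B}: total = 1540
Best pair: {Site B, Site C} with total 1120.

{Site B, Site C}, total 1120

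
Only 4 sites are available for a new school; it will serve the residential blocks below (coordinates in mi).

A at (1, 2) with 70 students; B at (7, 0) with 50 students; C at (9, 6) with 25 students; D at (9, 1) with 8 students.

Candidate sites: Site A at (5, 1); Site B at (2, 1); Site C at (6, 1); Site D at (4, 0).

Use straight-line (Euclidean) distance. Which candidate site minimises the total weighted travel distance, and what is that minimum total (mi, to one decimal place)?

Total weighted distance at each candidate:
  Site A (5, 1): total = 592.5
  Site B (2, 1): total = 625.0
  Site C (6, 1): total = 597.4
  Site D (4, 0): total = 638.4
Minimum is at Site A with total 592.5 mi.

Site A, total 592.5 mi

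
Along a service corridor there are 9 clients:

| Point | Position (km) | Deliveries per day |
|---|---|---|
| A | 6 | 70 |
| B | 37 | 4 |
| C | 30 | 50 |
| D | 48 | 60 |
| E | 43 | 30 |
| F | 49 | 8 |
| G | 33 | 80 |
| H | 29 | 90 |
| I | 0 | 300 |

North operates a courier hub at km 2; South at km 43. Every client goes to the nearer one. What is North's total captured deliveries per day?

370

The indifferent point is the midpoint (2+43)/2 = 22.5; clients left of it (closer to North at 2) go to North, those right go to South.
  I at 0 (w=300) → North
  A at 6 (w=70) → North
  H at 29 (w=90) → South
  C at 30 (w=50) → South
  G at 33 (w=80) → South
  B at 37 (w=4) → South
  E at 43 (w=30) → South
  D at 48 (w=60) → South
  F at 49 (w=8) → South
North captures 370; South captures 322.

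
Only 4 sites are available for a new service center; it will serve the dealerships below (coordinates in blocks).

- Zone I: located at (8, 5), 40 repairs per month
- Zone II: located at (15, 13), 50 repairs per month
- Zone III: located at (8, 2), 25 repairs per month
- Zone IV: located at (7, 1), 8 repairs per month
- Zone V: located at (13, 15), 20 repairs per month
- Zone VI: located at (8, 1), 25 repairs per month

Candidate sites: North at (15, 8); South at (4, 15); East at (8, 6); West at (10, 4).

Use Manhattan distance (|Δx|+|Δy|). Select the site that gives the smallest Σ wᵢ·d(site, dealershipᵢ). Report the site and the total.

Total weighted distance at each candidate:
  North (15, 8): total = 1625
  South (4, 15): total = 2401
  East (8, 6): total = 1293
  West (10, 4): total = 1373
Minimum is at East with total 1293 blocks.

East, total 1293 blocks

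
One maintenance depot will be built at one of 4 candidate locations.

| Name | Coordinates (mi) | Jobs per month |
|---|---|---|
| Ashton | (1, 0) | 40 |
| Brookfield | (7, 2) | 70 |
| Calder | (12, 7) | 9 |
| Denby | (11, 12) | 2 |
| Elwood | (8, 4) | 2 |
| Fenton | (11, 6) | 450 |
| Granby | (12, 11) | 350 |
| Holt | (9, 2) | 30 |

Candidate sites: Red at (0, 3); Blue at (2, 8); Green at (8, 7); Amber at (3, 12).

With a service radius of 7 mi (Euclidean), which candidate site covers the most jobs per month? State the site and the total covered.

Coverage radius r = 7 mi; a point is covered iff (Δx)²+(Δy)² ≤ 7² = 49.
  Red (0, 3): covers {Ashton} → 40
  Blue (2, 8): covers {none} → 0
  Green (8, 7): covers {Brookfield, Calder, Denby, Elwood, Fenton, Granby, Holt} → 913
  Amber (3, 12): covers {none} → 0
Maximum coverage at Green: 913 jobs per month.

Green, covering 913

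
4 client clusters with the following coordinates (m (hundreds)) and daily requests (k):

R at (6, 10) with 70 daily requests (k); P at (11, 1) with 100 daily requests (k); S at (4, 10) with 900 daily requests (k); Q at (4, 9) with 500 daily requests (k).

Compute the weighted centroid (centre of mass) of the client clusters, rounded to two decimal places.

(4.54, 9.11)

The minimiser of Σwᵢ‖p−pᵢ‖² is the weighted centroid p* = (Σwᵢpᵢ)/(Σwᵢ).
Σwᵢ = 1570.
Σwᵢxᵢ = 70·6 + 100·11 + 900·4 + 500·4 = 7120.
Σwᵢyᵢ = 70·10 + 100·1 + 900·10 + 500·9 = 14300.
x* = 7120/1570 = 4.54, y* = 14300/1570 = 9.11.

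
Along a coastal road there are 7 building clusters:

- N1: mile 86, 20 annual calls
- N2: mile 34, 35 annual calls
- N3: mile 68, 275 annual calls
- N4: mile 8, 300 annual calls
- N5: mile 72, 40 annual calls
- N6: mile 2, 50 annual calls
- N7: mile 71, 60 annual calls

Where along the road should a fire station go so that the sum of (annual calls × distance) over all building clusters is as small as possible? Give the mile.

For a sum of weighted absolute distances on a line, the optimum is the weighted median (not the mean). Total weight W = 780; half-weight = 390.
Sort by position and accumulate weight:
  mile 2 (N6, w=50) → cum 50
  mile 8 (N4, w=300) → cum 350
  mile 34 (N2, w=35) → cum 385
  mile 68 (N3, w=275) → cum 660  ≥ 390 → median here
  mile 71 (N7, w=60) → cum 720
  mile 72 (N5, w=40) → cum 760
  mile 86 (N1, w=20) → cum 780
Optimal location: mile 68.

x = 68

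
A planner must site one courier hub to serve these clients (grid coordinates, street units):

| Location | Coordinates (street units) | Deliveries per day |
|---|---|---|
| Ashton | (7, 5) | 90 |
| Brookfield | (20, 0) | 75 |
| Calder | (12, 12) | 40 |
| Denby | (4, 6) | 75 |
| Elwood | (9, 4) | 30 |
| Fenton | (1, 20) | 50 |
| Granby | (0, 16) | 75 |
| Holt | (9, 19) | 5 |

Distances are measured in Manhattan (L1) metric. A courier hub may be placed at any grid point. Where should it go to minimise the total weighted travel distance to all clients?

(7, 6)

Manhattan distance separates: Σwᵢ(|x−xᵢ|+|y−yᵢ|) = Σwᵢ|x−xᵢ| + Σwᵢ|y−yᵢ|, so x and y are optimised independently as 1-D weighted medians.
Total weight W = 440; half = 220.
x-coordinate, sorted with cumulative weight:
  x=0 (Granby, w=75) cum 75
  x=1 (Fenton, w=50) cum 125
  x=4 (Denby, w=75) cum 200
  x=7 (Ashton, w=90) cum 290  ← median
  x=9 (Elwood, w=30) cum 320
  x=9 (Holt, w=5) cum 325
  x=12 (Calder, w=40) cum 365
  x=20 (Brookfield, w=75) cum 440
⇒ x* = 7
y-coordinate, sorted with cumulative weight:
  y=0 (Brookfield, w=75) cum 75
  y=4 (Elwood, w=30) cum 105
  y=5 (Ashton, w=90) cum 195
  y=6 (Denby, w=75) cum 270  ← median
  y=12 (Calder, w=40) cum 310
  y=16 (Granby, w=75) cum 385
  y=19 (Holt, w=5) cum 390
  y=20 (Fenton, w=50) cum 440
⇒ y* = 6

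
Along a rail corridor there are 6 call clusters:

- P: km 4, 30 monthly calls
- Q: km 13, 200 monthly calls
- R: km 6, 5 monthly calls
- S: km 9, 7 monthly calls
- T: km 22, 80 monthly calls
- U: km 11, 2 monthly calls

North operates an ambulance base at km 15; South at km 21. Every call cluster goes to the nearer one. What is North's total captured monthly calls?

244

The indifferent point is the midpoint (15+21)/2 = 18; call clusters left of it (closer to North at 15) go to North, those right go to South.
  P at 4 (w=30) → North
  R at 6 (w=5) → North
  S at 9 (w=7) → North
  U at 11 (w=2) → North
  Q at 13 (w=200) → North
  T at 22 (w=80) → South
North captures 244; South captures 80.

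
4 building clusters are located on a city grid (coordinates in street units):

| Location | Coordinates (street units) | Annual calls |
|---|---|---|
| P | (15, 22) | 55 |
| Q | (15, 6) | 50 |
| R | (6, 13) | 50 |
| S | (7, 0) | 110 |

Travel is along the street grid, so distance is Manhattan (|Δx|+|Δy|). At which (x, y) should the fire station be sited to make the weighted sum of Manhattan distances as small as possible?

Manhattan distance separates: Σwᵢ(|x−xᵢ|+|y−yᵢ|) = Σwᵢ|x−xᵢ| + Σwᵢ|y−yᵢ|, so x and y are optimised independently as 1-D weighted medians.
Total weight W = 265; half = 132.5.
x-coordinate, sorted with cumulative weight:
  x=6 (R, w=50) cum 50
  x=7 (S, w=110) cum 160  ← median
  x=15 (P, w=55) cum 215
  x=15 (Q, w=50) cum 265
⇒ x* = 7
y-coordinate, sorted with cumulative weight:
  y=0 (S, w=110) cum 110
  y=6 (Q, w=50) cum 160  ← median
  y=13 (R, w=50) cum 210
  y=22 (P, w=55) cum 265
⇒ y* = 6

(7, 6)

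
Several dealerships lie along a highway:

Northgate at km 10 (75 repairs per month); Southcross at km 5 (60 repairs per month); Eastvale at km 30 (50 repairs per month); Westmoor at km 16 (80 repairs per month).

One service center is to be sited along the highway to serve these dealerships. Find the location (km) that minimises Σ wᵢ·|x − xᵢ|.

For a sum of weighted absolute distances on a line, the optimum is the weighted median (not the mean). Total weight W = 265; half-weight = 132.5.
Sort by position and accumulate weight:
  km 5 (Southcross, w=60) → cum 60
  km 10 (Northgate, w=75) → cum 135  ≥ 132.5 → median here
  km 16 (Westmoor, w=80) → cum 215
  km 30 (Eastvale, w=50) → cum 265
Optimal location: km 10.

x = 10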